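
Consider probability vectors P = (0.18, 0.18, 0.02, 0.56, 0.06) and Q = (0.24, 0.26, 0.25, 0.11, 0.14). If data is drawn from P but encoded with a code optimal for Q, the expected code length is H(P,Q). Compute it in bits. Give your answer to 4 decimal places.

2.7139 bits

H(P,Q) = −Σ p·log₂ q.
  −0.18·log₂(0.24) = 0.37060
  −0.18·log₂(0.26) = 0.34981
  −0.02·log₂(0.25) = 0.04000
  −0.56·log₂(0.11) = 1.78328
  −0.06·log₂(0.14) = 0.17019
H(P,Q) = 2.7139 bits.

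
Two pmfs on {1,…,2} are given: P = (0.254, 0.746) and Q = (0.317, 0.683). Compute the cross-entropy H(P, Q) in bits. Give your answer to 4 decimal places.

H(P,Q) = −Σ p·log₂ q.
  −0.254·log₂(0.317) = 0.42099
  −0.746·log₂(0.683) = 0.41033
H(P,Q) = 0.8313 bits.

0.8313 bits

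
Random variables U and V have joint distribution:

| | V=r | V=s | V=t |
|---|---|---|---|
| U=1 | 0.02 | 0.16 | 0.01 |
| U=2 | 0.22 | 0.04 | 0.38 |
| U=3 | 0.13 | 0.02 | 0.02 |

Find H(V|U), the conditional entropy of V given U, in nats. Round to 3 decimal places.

0.766 nats

Chain rule: H(V|U) = H(U,V) − H(U).
Marginals: p(U) = (0.1900, 0.6400, 0.1700), p(V) = (0.3700, 0.2200, 0.4100).
H(U,V) = 1.6688 nats; H(U) = 0.9024 nats.
H(V|U) = 1.6688 − 0.9024 = 0.766 nats.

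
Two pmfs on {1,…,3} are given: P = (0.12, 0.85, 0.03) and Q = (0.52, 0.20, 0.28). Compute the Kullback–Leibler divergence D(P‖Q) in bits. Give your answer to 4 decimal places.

1.4238 bits

D(P‖Q) = Σ p·log₂(p/q).
  0.12·log₂(0.12/0.52) = -0.25386
  0.85·log₂(0.85/0.20) = 1.77434
  0.03·log₂(0.03/0.28) = -0.09667
D(P‖Q) = 1.4238 bits.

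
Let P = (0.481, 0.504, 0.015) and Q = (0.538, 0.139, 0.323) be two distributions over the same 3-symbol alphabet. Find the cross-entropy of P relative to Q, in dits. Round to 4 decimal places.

H(P,Q) = −Σ p·log₁₀ q.
  −0.481·log₁₀(0.538) = 0.12949
  −0.504·log₁₀(0.139) = 0.43192
  −0.015·log₁₀(0.323) = 0.00736
H(P,Q) = 0.5688 dits.

0.5688 dits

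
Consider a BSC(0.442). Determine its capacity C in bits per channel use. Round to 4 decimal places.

Binary symmetric channel: C = 1 − h₂(ε) where h₂ is the binary entropy function.
h₂(0.442) = −0.442·log₂0.442 − 0.558·log₂0.558 = 0.9903.
C = 1 − 0.9903 = 0.0097 bits per channel use.

0.0097 bits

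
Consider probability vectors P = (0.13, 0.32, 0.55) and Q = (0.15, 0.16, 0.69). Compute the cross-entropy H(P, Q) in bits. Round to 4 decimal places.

H(P,Q) = −Σ p·log₂ q.
  −0.13·log₂(0.15) = 0.35581
  −0.32·log₂(0.16) = 0.84603
  −0.55·log₂(0.69) = 0.29443
H(P,Q) = 1.4963 bits.

1.4963 bits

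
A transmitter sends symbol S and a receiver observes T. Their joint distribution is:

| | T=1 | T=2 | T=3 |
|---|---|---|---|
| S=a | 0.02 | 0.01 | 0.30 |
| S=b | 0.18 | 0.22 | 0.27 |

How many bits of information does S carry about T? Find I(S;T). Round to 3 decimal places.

0.193 bits

Marginals: p(S) = (0.3300, 0.6700), p(T) = (0.2000, 0.2300, 0.5700).
I(S;T) = H(S) + H(T) − H(S,T).
H(S) = 0.9149, H(T) = 1.4143, H(S,T) = 2.1363.
I(S;T) = 0.9149 + 1.4143 − 2.1363 = 0.193 bits.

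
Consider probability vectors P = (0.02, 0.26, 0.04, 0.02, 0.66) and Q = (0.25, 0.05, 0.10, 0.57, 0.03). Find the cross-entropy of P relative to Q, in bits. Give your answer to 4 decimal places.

4.6517 bits

H(P,Q) = −Σ p·log₂ q.
  −0.02·log₂(0.25) = 0.04000
  −0.26·log₂(0.05) = 1.12370
  −0.04·log₂(0.10) = 0.13288
  −0.02·log₂(0.57) = 0.01622
  −0.66·log₂(0.03) = 3.33887
H(P,Q) = 4.6517 bits.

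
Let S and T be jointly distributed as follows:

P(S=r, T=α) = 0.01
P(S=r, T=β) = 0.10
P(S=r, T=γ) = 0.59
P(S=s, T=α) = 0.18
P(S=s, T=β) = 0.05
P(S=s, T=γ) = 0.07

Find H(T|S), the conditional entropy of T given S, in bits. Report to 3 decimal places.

Marginals: p(S) = (0.7000, 0.3000), p(T) = (0.1900, 0.1500, 0.6600).
H(T|S) = Σ p(S) · H(T|S=·).
  S=r: p=0.7000, H(T|S=r) = 0.6965
  S=s: p=0.3000, H(T|S=s) = 1.3629
Weighted sum = 0.896 bits.

0.896 bits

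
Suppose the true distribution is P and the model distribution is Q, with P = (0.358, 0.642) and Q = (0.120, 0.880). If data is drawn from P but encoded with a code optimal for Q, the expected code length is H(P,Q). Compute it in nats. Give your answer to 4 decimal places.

H(P,Q) = −Σ p·ln q.
  −0.358·ln(0.120) = 0.75905
  −0.642·ln(0.880) = 0.08207
H(P,Q) = 0.8411 nats.

0.8411 nats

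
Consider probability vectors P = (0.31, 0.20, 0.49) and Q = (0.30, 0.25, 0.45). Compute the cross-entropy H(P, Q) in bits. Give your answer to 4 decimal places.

1.5029 bits

H(P,Q) = −Σ p·log₂ q.
  −0.31·log₂(0.30) = 0.53846
  −0.20·log₂(0.25) = 0.40000
  −0.49·log₂(0.45) = 0.56448
H(P,Q) = 1.5029 bits.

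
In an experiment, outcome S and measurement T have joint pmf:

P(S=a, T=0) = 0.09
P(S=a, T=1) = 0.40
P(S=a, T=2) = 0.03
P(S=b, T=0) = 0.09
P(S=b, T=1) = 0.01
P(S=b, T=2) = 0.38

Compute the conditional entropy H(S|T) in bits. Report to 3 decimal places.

0.403 bits

Chain rule: H(S|T) = H(S,T) − H(T).
Marginals: p(S) = (0.5200, 0.4800), p(T) = (0.1800, 0.4100, 0.4100).
H(S,T) = 1.9027 bits; H(T) = 1.5001 bits.
H(S|T) = 1.9027 − 1.5001 = 0.403 bits.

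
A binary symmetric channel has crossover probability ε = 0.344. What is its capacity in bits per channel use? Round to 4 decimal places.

Binary symmetric channel: C = 1 − h₂(ε) where h₂ is the binary entropy function.
h₂(0.344) = −0.344·log₂0.344 − 0.656·log₂0.656 = 0.9286.
C = 1 − 0.9286 = 0.0714 bits per channel use.

0.0714 bits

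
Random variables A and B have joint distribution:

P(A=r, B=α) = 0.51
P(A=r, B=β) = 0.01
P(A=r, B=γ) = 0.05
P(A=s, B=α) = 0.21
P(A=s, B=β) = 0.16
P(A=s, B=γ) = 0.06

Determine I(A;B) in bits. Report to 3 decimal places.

0.195 bits

Marginals: p(A) = (0.5700, 0.4300), p(B) = (0.7200, 0.1700, 0.1100).
I(A;B) = H(A) + H(B) − H(A,B).
H(A) = 0.9858, H(B) = 1.1261, H(A,B) = 1.9173.
I(A;B) = 0.9858 + 1.1261 − 1.9173 = 0.195 bits.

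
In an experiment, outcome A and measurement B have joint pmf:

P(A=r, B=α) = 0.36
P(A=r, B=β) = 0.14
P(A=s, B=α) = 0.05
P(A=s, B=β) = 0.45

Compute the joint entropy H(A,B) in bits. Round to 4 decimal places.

1.6622 bits

H(A,B) = −Σ p(x,y)·log₂ p(x,y) over all 4 cells.
  cell (r,α): −0.36·log₂0.36 = 0.53062
  cell (r,β): −0.14·log₂0.14 = 0.39711
  cell (s,α): −0.05·log₂0.05 = 0.21610
  cell (s,β): −0.45·log₂0.45 = 0.51840
Sum = 1.6622 bits.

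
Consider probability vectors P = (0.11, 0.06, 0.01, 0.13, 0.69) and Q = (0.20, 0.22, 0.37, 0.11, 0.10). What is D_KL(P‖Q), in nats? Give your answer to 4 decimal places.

1.1746 nats

D(P‖Q) = Σ p·ln(p/q).
  0.11·ln(0.11/0.20) = -0.06576
  0.06·ln(0.06/0.22) = -0.07796
  0.01·ln(0.01/0.37) = -0.03611
  0.13·ln(0.13/0.11) = 0.02172
  0.69·ln(0.69/0.10) = 1.33275
D(P‖Q) = 1.1746 nats.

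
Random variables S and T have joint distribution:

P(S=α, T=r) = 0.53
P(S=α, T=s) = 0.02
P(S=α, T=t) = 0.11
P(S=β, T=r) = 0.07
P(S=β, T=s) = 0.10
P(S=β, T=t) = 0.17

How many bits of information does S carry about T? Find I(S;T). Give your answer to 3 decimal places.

Marginals: p(S) = (0.6600, 0.3400), p(T) = (0.6000, 0.1200, 0.2800).
I(S;T) = Σ p(x,y)·log₂[p(x,y)/(p(x)p(y))].
  (α,r): 0.53·log₂(1.3384) = 0.2229
  (α,s): 0.02·log₂(0.2525) = -0.0397
  (α,t): 0.11·log₂(0.5952) = -0.0823
  (β,r): 0.07·log₂(0.3431) = -0.1080
  (β,s): 0.10·log₂(2.4510) = 0.1293
  (β,t): 0.17·log₂(1.7857) = 0.1422
Sum = 0.264 bits.

0.264 bits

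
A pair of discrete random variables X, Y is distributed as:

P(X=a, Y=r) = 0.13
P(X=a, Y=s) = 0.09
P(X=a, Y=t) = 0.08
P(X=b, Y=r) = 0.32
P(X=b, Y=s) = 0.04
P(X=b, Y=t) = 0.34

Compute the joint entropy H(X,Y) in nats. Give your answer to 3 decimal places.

1.544 nats

H(X,Y) = −Σ p(x,y)·ln p(x,y) over all 6 cells.
  cell (a,r): −0.13·ln0.13 = 0.2652
  cell (a,s): −0.09·ln0.09 = 0.2167
  cell (a,t): −0.08·ln0.08 = 0.2021
  cell (b,r): −0.32·ln0.32 = 0.3646
  cell (b,s): −0.04·ln0.04 = 0.1288
  cell (b,t): −0.34·ln0.34 = 0.3668
Sum = 1.544 nats.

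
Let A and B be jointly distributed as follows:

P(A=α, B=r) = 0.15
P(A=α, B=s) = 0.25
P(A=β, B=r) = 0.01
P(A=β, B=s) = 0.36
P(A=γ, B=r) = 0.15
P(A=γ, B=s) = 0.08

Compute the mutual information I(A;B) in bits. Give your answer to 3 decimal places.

Marginals: p(A) = (0.4000, 0.3700, 0.2300), p(B) = (0.3100, 0.6900).
I(A;B) = Σ p(x,y)·log₂[p(x,y)/(p(x)p(y))].
  (α,r): 0.15·log₂(1.2097) = 0.0412
  (α,s): 0.25·log₂(0.9058) = -0.0357
  (β,r): 0.01·log₂(0.0872) = -0.0352
  (β,s): 0.36·log₂(1.4101) = 0.1785
  (γ,r): 0.15·log₂(2.1038) = 0.1609
  (γ,s): 0.08·log₂(0.5041) = -0.0791
Sum = 0.231 bits.

0.231 bits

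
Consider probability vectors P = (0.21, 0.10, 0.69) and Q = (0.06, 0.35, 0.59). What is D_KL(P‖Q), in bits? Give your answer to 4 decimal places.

0.3547 bits

D(P‖Q) = Σ p·log₂(p/q).
  0.21·log₂(0.21/0.06) = 0.37954
  0.10·log₂(0.10/0.35) = -0.18074
  0.69·log₂(0.69/0.59) = 0.15586
D(P‖Q) = 0.3547 bits.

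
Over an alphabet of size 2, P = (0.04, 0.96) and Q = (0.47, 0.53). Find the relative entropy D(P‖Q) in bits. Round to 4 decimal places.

0.6806 bits

D(P‖Q) = Σ p·log₂(p/q).
  0.04·log₂(0.04/0.47) = -0.14218
  0.96·log₂(0.96/0.53) = 0.82276
D(P‖Q) = 0.6806 bits.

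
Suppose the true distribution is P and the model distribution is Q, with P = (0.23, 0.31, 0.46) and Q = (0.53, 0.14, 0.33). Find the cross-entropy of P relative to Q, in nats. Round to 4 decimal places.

1.2655 nats

H(P,Q) = −Σ p·ln q.
  −0.23·ln(0.53) = 0.14602
  −0.31·ln(0.14) = 0.60949
  −0.46·ln(0.33) = 0.50998
H(P,Q) = 1.2655 nats.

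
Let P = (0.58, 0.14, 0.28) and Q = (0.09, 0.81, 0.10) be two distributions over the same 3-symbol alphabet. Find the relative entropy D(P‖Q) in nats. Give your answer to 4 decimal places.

D(P‖Q) = Σ p·ln(p/q).
  0.58·ln(0.58/0.09) = 1.08067
  0.14·ln(0.14/0.81) = -0.24575
  0.28·ln(0.28/0.10) = 0.28829
D(P‖Q) = 1.1232 nats.

1.1232 nats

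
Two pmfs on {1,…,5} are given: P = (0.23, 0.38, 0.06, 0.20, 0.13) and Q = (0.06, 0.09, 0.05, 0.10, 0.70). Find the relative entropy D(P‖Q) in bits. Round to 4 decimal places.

D(P‖Q) = Σ p·log₂(p/q).
  0.23·log₂(0.23/0.06) = 0.44588
  0.38·log₂(0.38/0.09) = 0.78964
  0.06·log₂(0.06/0.05) = 0.01578
  0.20·log₂(0.20/0.10) = 0.20000
  0.13·log₂(0.13/0.70) = -0.31575
D(P‖Q) = 1.1356 bits.

1.1356 bits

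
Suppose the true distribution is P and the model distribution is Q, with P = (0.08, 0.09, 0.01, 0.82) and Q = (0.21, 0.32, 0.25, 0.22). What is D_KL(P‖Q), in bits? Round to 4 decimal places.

D(P‖Q) = Σ p·log₂(p/q).
  0.08·log₂(0.08/0.21) = -0.11139
  0.09·log₂(0.09/0.32) = -0.16471
  0.01·log₂(0.01/0.25) = -0.04644
  0.82·log₂(0.82/0.22) = 1.55646
D(P‖Q) = 1.2339 bits.

1.2339 bits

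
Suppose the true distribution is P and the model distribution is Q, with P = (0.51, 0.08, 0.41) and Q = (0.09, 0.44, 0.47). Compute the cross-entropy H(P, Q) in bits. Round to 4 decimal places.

H(P,Q) = −Σ p·log₂ q.
  −0.51·log₂(0.09) = 1.77170
  −0.08·log₂(0.44) = 0.09475
  −0.41·log₂(0.47) = 0.44660
H(P,Q) = 2.3131 bits.

2.3131 bits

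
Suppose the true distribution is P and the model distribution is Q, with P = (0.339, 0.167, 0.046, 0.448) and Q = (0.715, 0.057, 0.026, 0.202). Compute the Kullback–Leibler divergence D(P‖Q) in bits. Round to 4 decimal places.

0.4467 bits

D(P‖Q) = Σ p·log₂(p/q).
  0.339·log₂(0.339/0.715) = -0.36499
  0.167·log₂(0.167/0.057) = 0.25899
  0.046·log₂(0.046/0.026) = 0.03786
  0.448·log₂(0.448/0.202) = 0.51482
D(P‖Q) = 0.4467 bits.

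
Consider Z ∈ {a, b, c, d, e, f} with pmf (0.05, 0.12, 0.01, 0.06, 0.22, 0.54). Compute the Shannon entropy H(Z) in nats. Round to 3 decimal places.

1.285 nats

H(Z) = −Σ p·ln p.
  −(0.05)·ln(0.05) = 0.1498
  −(0.12)·ln(0.12) = 0.2544
  −(0.01)·ln(0.01) = 0.0461
  −(0.06)·ln(0.06) = 0.1688
  −(0.22)·ln(0.22) = 0.3331
  −(0.54)·ln(0.54) = 0.3327
Sum: 0.1498 + 0.2544 + 0.0461 + 0.1688 + 0.3331 + 0.3327 = 1.285 nats.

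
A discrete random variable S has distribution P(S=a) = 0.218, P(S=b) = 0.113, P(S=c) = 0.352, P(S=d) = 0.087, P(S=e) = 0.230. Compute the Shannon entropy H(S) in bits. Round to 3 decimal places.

H(S) = −Σ p·log₂ p.
  −(0.218)·log₂(0.218) = 0.4791
  −(0.113)·log₂(0.113) = 0.3555
  −(0.352)·log₂(0.352) = 0.5302
  −(0.087)·log₂(0.087) = 0.3065
  −(0.230)·log₂(0.230) = 0.4877
Sum: 0.4791 + 0.3555 + 0.5302 + 0.3065 + 0.4877 = 2.159 bits.

2.159 bits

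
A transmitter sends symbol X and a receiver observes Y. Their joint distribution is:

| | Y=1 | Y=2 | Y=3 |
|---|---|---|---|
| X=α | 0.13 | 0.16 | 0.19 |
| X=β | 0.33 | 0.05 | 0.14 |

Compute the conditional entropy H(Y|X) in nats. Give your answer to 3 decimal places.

0.973 nats

Marginals: p(X) = (0.4800, 0.5200), p(Y) = (0.4600, 0.2100, 0.3300).
H(Y|X) = Σ p(X) · H(Y|X=·).
  X=α: p=0.4800, H(Y|X=α) = 1.0868
  X=β: p=0.5200, H(Y|X=β) = 0.8670
Weighted sum = 0.973 nats.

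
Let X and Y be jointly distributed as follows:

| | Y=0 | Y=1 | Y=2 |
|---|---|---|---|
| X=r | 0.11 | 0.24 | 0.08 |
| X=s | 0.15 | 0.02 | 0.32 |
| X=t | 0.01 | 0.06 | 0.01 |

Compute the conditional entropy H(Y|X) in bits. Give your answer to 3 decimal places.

Chain rule: H(Y|X) = H(X,Y) − H(X).
Marginals: p(X) = (0.4300, 0.4900, 0.0800), p(Y) = (0.2700, 0.3200, 0.4100).
H(X,Y) = 2.5618 bits; H(X) = 1.3194 bits.
H(Y|X) = 2.5618 − 1.3194 = 1.242 bits.

1.242 bits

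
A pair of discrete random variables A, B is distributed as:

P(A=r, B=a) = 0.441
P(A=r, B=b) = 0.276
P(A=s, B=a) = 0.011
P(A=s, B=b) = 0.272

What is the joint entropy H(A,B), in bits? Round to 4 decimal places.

1.6160 bits

H(A,B) = −Σ p(x,y)·log₂ p(x,y) over all 4 cells.
  cell (r,a): −0.441·log₂0.441 = 0.52089
  cell (r,b): −0.276·log₂0.276 = 0.51260
  cell (s,a): −0.011·log₂0.011 = 0.07157
  cell (s,b): −0.272·log₂0.272 = 0.51090
Sum = 1.6160 bits.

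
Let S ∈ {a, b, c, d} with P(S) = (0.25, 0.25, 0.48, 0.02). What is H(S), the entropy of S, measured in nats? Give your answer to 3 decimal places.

1.124 nats

H(S) = −Σ p·ln p.
  −(0.25)·ln(0.25) = 0.3466
  −(0.25)·ln(0.25) = 0.3466
  −(0.48)·ln(0.48) = 0.3523
  −(0.02)·ln(0.02) = 0.0782
Sum: 0.3466 + 0.3466 + 0.3523 + 0.0782 = 1.124 nats.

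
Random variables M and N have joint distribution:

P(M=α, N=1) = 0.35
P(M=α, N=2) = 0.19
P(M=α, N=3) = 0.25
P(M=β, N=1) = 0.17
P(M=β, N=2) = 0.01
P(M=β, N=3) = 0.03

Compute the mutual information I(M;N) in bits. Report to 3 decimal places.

Marginals: p(M) = (0.7900, 0.2100), p(N) = (0.5200, 0.2000, 0.2800).
I(M;N) = H(M) + H(N) − H(M,N).
H(M) = 0.7415, H(N) = 1.4692, H(M,N) = 2.1381.
I(M;N) = 0.7415 + 1.4692 − 2.1381 = 0.073 bits.

0.073 bits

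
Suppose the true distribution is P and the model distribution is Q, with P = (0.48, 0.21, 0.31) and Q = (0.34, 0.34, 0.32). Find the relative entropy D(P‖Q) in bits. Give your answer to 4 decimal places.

0.0786 bits

D(P‖Q) = Σ p·log₂(p/q).
  0.48·log₂(0.48/0.34) = 0.23880
  0.21·log₂(0.21/0.34) = -0.14598
  0.31·log₂(0.31/0.32) = -0.01420
D(P‖Q) = 0.0786 bits.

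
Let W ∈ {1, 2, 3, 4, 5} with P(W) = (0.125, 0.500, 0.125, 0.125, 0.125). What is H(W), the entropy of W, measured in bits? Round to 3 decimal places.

H(W) = −Σ p·log₂ p.
  −(0.125)·log₂(0.125) = 0.3750
  −(0.500)·log₂(0.500) = 0.5000
  −(0.125)·log₂(0.125) = 0.3750
  −(0.125)·log₂(0.125) = 0.3750
  −(0.125)·log₂(0.125) = 0.3750
Sum: 0.3750 + 0.5000 + 0.3750 + 0.3750 + 0.3750 = 2.000 bits.

2.000 bits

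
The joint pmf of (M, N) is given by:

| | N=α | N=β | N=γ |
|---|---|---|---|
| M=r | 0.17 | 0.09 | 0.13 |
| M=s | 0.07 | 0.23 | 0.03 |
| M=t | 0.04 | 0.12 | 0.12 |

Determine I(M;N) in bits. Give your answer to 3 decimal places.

Marginals: p(M) = (0.3900, 0.3300, 0.2800), p(N) = (0.2800, 0.4400, 0.2800).
I(M;N) = H(M) + H(N) − H(M,N).
H(M) = 1.5718, H(N) = 1.5496, H(M,N) = 2.9578.
I(M;N) = 1.5718 + 1.5496 − 2.9578 = 0.164 bits.

0.164 bits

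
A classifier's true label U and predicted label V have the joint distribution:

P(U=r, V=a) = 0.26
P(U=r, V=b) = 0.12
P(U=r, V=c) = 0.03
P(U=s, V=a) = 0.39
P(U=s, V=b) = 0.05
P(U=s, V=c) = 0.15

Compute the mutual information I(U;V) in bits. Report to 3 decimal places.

Marginals: p(U) = (0.4100, 0.5900), p(V) = (0.6500, 0.1700, 0.1800).
I(U;V) = H(U) + H(V) − H(U,V).
H(U) = 0.9765, H(V) = 1.2839, H(U,V) = 2.1806.
I(U;V) = 0.9765 + 1.2839 − 2.1806 = 0.080 bits.

0.080 bits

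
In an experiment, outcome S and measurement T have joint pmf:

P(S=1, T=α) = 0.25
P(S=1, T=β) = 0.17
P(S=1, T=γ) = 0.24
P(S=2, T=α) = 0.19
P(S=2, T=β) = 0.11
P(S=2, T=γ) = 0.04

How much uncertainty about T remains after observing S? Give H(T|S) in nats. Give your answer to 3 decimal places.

1.036 nats

Chain rule: H(T|S) = H(S,T) − H(S).
Marginals: p(S) = (0.6600, 0.3400), p(T) = (0.4400, 0.2800, 0.2800).
H(S,T) = 1.6774 nats; H(S) = 0.6410 nats.
H(T|S) = 1.6774 − 0.6410 = 1.036 nats.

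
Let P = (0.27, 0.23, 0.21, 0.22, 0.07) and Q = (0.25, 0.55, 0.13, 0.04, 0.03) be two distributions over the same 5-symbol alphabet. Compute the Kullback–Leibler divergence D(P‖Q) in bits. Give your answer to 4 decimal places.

D(P‖Q) = Σ p·log₂(p/q).
  0.27·log₂(0.27/0.25) = 0.02998
  0.23·log₂(0.23/0.55) = -0.28929
  0.21·log₂(0.21/0.13) = 0.14529
  0.22·log₂(0.22/0.04) = 0.54107
  0.07·log₂(0.07/0.03) = 0.08557
D(P‖Q) = 0.5126 bits.

0.5126 bits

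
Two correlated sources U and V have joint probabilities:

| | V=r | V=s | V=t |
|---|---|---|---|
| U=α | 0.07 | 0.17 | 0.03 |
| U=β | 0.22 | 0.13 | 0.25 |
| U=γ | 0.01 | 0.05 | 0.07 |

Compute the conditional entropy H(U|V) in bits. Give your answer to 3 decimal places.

Marginals: p(U) = (0.2700, 0.6000, 0.1300), p(V) = (0.3000, 0.3500, 0.3500).
H(U|V) = Σ p(V) · H(U|V=·).
  V=r: p=0.3000, H(U|V=r) = 0.9816
  V=s: p=0.3500, H(U|V=s) = 1.4378
  V=t: p=0.3500, H(U|V=t) = 1.1149
Weighted sum = 1.188 bits.

1.188 bits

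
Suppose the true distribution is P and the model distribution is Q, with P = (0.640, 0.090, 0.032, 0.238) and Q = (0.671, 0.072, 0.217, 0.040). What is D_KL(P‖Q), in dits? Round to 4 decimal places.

0.1533 dits

D(P‖Q) = Σ p·log₁₀(p/q).
  0.640·log₁₀(0.640/0.671) = -0.01315
  0.090·log₁₀(0.090/0.072) = 0.00872
  0.032·log₁₀(0.032/0.217) = -0.02660
  0.238·log₁₀(0.238/0.040) = 0.18434
D(P‖Q) = 0.1533 dits.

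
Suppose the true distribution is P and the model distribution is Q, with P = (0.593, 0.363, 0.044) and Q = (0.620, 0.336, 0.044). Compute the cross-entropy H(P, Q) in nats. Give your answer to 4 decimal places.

H(P,Q) = −Σ p·ln q.
  −0.593·ln(0.620) = 0.28348
  −0.363·ln(0.336) = 0.39590
  −0.044·ln(0.044) = 0.13744
H(P,Q) = 0.8168 nats.

0.8168 nats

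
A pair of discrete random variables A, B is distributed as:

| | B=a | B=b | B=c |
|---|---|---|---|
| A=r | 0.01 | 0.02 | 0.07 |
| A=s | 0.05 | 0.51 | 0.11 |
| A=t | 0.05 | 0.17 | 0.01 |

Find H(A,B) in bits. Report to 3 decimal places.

H(A,B) = −Σ p(x,y)·log₂ p(x,y) over all 9 cells.
  cell (r,a): −0.01·log₂0.01 = 0.0664
  cell (r,b): −0.02·log₂0.02 = 0.1129
  cell (r,c): −0.07·log₂0.07 = 0.2686
  cell (s,a): −0.05·log₂0.05 = 0.2161
  cell (s,b): −0.51·log₂0.51 = 0.4954
  cell (s,c): −0.11·log₂0.11 = 0.3503
  cell (t,a): −0.05·log₂0.05 = 0.2161
  cell (t,b): −0.17·log₂0.17 = 0.4346
  cell (t,c): −0.01·log₂0.01 = 0.0664
Sum = 2.227 bits.

2.227 bits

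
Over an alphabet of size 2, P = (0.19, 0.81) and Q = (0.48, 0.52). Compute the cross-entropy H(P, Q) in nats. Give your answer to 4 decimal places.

0.6691 nats

H(P,Q) = −Σ p·ln q.
  −0.19·ln(0.48) = 0.13945
  −0.81·ln(0.52) = 0.52968
H(P,Q) = 0.6691 nats.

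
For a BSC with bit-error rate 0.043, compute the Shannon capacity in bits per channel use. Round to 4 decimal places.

Binary symmetric channel: C = 1 − h₂(ε) where h₂ is the binary entropy function.
h₂(0.043) = −0.043·log₂0.043 − 0.957·log₂0.957 = 0.2559.
C = 1 − 0.2559 = 0.7441 bits per channel use.

0.7441 bits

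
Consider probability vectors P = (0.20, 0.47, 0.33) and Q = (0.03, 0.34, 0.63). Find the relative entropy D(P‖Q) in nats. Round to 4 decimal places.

D(P‖Q) = Σ p·ln(p/q).
  0.20·ln(0.20/0.03) = 0.37942
  0.47·ln(0.47/0.34) = 0.15218
  0.33·ln(0.33/0.63) = -0.21339
D(P‖Q) = 0.3182 nats.

0.3182 nats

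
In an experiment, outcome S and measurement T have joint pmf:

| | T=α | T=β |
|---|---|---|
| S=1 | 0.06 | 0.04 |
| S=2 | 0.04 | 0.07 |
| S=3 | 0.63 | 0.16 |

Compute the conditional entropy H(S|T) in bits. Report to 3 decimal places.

0.885 bits

Marginals: p(S) = (0.1000, 0.1100, 0.7900), p(T) = (0.7300, 0.2700).
H(S|T) = Σ p(T) · H(S|T=·).
  T=α: p=0.7300, H(S|T=α) = 0.7093
  T=β: p=0.2700, H(S|T=β) = 1.3604
Weighted sum = 0.885 bits.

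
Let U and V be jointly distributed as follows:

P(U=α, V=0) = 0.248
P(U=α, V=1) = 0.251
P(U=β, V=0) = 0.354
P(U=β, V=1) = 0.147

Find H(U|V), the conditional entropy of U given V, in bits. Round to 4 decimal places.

0.9666 bits

Marginals: p(U) = (0.4990, 0.5010), p(V) = (0.6020, 0.3980).
H(U|V) = Σ p(V) · H(U|V=·).
  V=0: p=0.6020, H(U|V=0) = 0.9775
  V=1: p=0.3980, H(U|V=1) = 0.9502
Weighted sum = 0.9666 bits.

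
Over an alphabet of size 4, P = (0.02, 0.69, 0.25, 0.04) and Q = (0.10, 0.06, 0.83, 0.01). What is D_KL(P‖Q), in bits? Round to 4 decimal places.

D(P‖Q) = Σ p·log₂(p/q).
  0.02·log₂(0.02/0.10) = -0.04644
  0.69·log₂(0.69/0.06) = 2.43126
  0.25·log₂(0.25/0.83) = -0.43280
  0.04·log₂(0.04/0.01) = 0.08000
D(P‖Q) = 2.0320 bits.

2.0320 bits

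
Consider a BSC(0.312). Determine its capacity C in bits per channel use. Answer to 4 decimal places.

Binary symmetric channel: C = 1 − h₂(ε) where h₂ is the binary entropy function.
h₂(0.312) = −0.312·log₂0.312 − 0.688·log₂0.688 = 0.8955.
C = 1 − 0.8955 = 0.1045 bits per channel use.

0.1045 bits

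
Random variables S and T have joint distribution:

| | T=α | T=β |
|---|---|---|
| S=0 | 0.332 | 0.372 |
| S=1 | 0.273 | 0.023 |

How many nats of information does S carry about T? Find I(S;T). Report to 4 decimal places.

0.1032 nats

Marginals: p(S) = (0.7040, 0.2960), p(T) = (0.6050, 0.3950).
I(S;T) = Σ p(x,y)·ln[p(x,y)/(p(x)p(y))].
  (0,α): 0.332·ln(0.7795) = -0.08271
  (0,β): 0.372·ln(1.3377) = 0.10825
  (1,α): 0.273·ln(1.5245) = 0.11511
  (1,β): 0.023·ln(0.1967) = -0.03740
Sum = 0.1032 nats.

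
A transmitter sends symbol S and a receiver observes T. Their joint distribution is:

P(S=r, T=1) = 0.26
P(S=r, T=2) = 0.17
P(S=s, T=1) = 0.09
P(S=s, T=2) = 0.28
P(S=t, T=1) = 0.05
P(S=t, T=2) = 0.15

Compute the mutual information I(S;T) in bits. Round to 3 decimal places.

Marginals: p(S) = (0.4300, 0.3700, 0.2000), p(T) = (0.4000, 0.6000).
I(S;T) = H(S) + H(T) − H(S,T).
H(S) = 1.5187, H(T) = 0.9710, H(S,T) = 2.3934.
I(S;T) = 1.5187 + 0.9710 − 2.3934 = 0.096 bits.

0.096 bits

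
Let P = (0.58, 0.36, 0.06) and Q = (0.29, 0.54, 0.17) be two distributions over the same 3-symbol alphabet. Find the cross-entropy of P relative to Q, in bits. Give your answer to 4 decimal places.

1.5092 bits

H(P,Q) = −Σ p·log₂ q.
  −0.58·log₂(0.29) = 1.03581
  −0.36·log₂(0.54) = 0.32003
  −0.06·log₂(0.17) = 0.15338
H(P,Q) = 1.5092 bits.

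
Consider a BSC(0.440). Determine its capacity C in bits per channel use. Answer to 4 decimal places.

0.0104 bits

Binary symmetric channel: C = 1 − h₂(ε) where h₂ is the binary entropy function.
h₂(0.440) = −0.440·log₂0.440 − 0.560·log₂0.560 = 0.9896.
C = 1 − 0.9896 = 0.0104 bits per channel use.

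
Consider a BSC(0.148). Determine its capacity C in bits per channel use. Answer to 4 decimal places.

0.3952 bits

Binary symmetric channel: C = 1 − h₂(ε) where h₂ is the binary entropy function.
h₂(0.148) = −0.148·log₂0.148 − 0.852·log₂0.852 = 0.6048.
C = 1 − 0.6048 = 0.3952 bits per channel use.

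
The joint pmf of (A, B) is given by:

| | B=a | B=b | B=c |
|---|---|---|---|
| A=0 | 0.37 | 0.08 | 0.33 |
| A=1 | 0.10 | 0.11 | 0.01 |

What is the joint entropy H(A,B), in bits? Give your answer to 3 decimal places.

H(A,B) = −Σ p(x,y)·log₂ p(x,y) over all 6 cells.
  cell (0,a): −0.37·log₂0.37 = 0.5307
  cell (0,b): −0.08·log₂0.08 = 0.2915
  cell (0,c): −0.33·log₂0.33 = 0.5278
  cell (1,a): −0.10·log₂0.10 = 0.3322
  cell (1,b): −0.11·log₂0.11 = 0.3503
  cell (1,c): −0.01·log₂0.01 = 0.0664
Sum = 2.099 bits.

2.099 bits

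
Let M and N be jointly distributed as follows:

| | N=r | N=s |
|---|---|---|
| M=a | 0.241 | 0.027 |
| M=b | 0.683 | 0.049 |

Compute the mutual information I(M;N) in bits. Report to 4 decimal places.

0.0022 bits

Marginals: p(M) = (0.2680, 0.7320), p(N) = (0.9240, 0.0760).
I(M;N) = H(M) + H(N) − H(M,N).
H(M) = 0.8386, H(N) = 0.3879, H(M,N) = 1.2243.
I(M;N) = 0.8386 + 0.3879 − 1.2243 = 0.0022 bits.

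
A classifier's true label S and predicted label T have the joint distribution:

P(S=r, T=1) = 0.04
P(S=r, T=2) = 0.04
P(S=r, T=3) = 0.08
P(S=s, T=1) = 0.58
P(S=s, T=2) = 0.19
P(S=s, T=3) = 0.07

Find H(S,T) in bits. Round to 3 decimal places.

H(S,T) = −Σ p(x,y)·log₂ p(x,y) over all 6 cells.
  cell (r,1): −0.04·log₂0.04 = 0.1858
  cell (r,2): −0.04·log₂0.04 = 0.1858
  cell (r,3): −0.08·log₂0.08 = 0.2915
  cell (s,1): −0.58·log₂0.58 = 0.4558
  cell (s,2): −0.19·log₂0.19 = 0.4552
  cell (s,3): −0.07·log₂0.07 = 0.2686
Sum = 1.843 bits.

1.843 bits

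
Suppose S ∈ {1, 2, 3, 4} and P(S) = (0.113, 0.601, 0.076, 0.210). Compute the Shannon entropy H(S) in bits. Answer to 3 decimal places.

H(S) = −Σ p·log₂ p.
  −(0.113)·log₂(0.113) = 0.3555
  −(0.601)·log₂(0.601) = 0.4415
  −(0.076)·log₂(0.076) = 0.2826
  −(0.210)·log₂(0.210) = 0.4728
Sum: 0.3555 + 0.4415 + 0.2826 + 0.4728 = 1.552 bits.

1.552 bits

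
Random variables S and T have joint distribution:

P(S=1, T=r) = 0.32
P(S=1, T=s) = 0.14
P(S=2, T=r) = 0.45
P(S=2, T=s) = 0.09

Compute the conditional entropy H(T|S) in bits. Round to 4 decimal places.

Chain rule: H(T|S) = H(S,T) − H(S).
Marginals: p(S) = (0.4600, 0.5400), p(T) = (0.7700, 0.2300).
H(S,T) = 1.7542 bits; H(S) = 0.9954 bits.
H(T|S) = 1.7542 − 0.9954 = 0.7588 bits.

0.7588 bits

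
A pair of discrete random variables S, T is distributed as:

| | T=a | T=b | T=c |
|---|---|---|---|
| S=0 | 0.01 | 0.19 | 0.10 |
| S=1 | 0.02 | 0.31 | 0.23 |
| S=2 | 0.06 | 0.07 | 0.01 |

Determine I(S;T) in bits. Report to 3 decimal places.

0.134 bits

Marginals: p(S) = (0.3000, 0.5600, 0.1400), p(T) = (0.0900, 0.5700, 0.3400).
I(S;T) = H(S) + H(T) − H(S,T).
H(S) = 1.3866, H(T) = 1.3041, H(S,T) = 2.5567.
I(S;T) = 1.3866 + 1.3041 − 2.5567 = 0.134 bits.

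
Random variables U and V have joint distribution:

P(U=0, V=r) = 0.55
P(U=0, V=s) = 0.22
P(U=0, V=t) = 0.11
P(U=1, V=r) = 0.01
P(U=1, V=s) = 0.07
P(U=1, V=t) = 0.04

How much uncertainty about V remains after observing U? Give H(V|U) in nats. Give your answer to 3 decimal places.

0.899 nats

Chain rule: H(V|U) = H(U,V) − H(U).
Marginals: p(U) = (0.8800, 0.1200), p(V) = (0.5600, 0.2900, 0.1500).
H(U,V) = 1.2657 nats; H(U) = 0.3669 nats.
H(V|U) = 1.2657 − 0.3669 = 0.899 nats.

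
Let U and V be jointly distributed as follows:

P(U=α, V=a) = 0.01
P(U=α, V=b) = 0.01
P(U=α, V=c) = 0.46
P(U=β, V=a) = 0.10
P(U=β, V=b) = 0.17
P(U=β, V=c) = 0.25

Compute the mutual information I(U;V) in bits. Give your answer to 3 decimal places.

0.230 bits

Marginals: p(U) = (0.4800, 0.5200), p(V) = (0.1100, 0.1800, 0.7100).
I(U;V) = H(U) + H(V) − H(U,V).
H(U) = 0.9988, H(V) = 1.1464, H(U,V) = 1.9150.
I(U;V) = 0.9988 + 1.1464 − 1.9150 = 0.230 bits.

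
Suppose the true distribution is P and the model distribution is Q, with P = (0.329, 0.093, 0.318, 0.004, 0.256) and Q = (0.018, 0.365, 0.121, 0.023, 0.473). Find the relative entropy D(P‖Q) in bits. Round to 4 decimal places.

1.4022 bits

D(P‖Q) = Σ p·log₂(p/q).
  0.329·log₂(0.329/0.018) = 1.37917
  0.093·log₂(0.093/0.365) = -0.18345
  0.318·log₂(0.318/0.121) = 0.44330
  0.004·log₂(0.004/0.023) = -0.01009
  0.256·log₂(0.256/0.473) = -0.22674
D(P‖Q) = 1.4022 bits.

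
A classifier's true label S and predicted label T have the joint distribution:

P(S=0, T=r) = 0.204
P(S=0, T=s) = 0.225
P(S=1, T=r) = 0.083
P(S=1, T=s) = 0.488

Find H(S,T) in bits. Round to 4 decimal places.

1.7552 bits

H(S,T) = −Σ p(x,y)·log₂ p(x,y) over all 4 cells.
  cell (0,r): −0.204·log₂0.204 = 0.46785
  cell (0,s): −0.225·log₂0.225 = 0.48420
  cell (1,r): −0.083·log₂0.083 = 0.29803
  cell (1,s): −0.488·log₂0.488 = 0.50510
Sum = 1.7552 bits.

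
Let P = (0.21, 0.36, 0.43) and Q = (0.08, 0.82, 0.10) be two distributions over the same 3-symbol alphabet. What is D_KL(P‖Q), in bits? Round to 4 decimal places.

0.7697 bits

D(P‖Q) = Σ p·log₂(p/q).
  0.21·log₂(0.21/0.08) = 0.29239
  0.36·log₂(0.36/0.82) = -0.42755
  0.43·log₂(0.43/0.10) = 0.90486
D(P‖Q) = 0.7697 bits.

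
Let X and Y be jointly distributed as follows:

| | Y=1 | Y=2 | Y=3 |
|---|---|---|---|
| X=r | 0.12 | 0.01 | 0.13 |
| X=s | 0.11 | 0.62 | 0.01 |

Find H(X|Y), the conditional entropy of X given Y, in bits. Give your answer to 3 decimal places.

Marginals: p(X) = (0.2600, 0.7400), p(Y) = (0.2300, 0.6300, 0.1400).
H(X|Y) = Σ p(Y) · H(X|Y=·).
  Y=1: p=0.2300, H(X|Y=1) = 0.9986
  Y=2: p=0.6300, H(X|Y=2) = 0.1176
  Y=3: p=0.1400, H(X|Y=3) = 0.3712
Weighted sum = 0.356 bits.

0.356 bits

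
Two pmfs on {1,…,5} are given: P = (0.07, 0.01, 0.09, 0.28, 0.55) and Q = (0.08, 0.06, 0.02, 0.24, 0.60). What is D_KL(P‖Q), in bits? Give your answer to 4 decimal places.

0.1492 bits

D(P‖Q) = Σ p·log₂(p/q).
  0.07·log₂(0.07/0.08) = -0.01349
  0.01·log₂(0.01/0.06) = -0.02585
  0.09·log₂(0.09/0.02) = 0.19529
  0.28·log₂(0.28/0.24) = 0.06227
  0.55·log₂(0.55/0.60) = -0.06904
D(P‖Q) = 0.1492 bits.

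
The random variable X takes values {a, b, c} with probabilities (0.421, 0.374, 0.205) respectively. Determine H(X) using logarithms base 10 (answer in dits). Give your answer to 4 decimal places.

H(X) = −Σ p·log₁₀ p.
  −(0.421)·log₁₀(0.421) = 0.15818
  −(0.374)·log₁₀(0.374) = 0.15975
  −(0.205)·log₁₀(0.205) = 0.14109
Sum: 0.15818 + 0.15975 + 0.14109 = 0.4590 dits.

0.4590 dits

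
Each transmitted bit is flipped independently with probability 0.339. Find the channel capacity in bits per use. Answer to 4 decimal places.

0.0761 bits

Binary symmetric channel: C = 1 − h₂(ε) where h₂ is the binary entropy function.
h₂(0.339) = −0.339·log₂0.339 − 0.661·log₂0.661 = 0.9239.
C = 1 − 0.9239 = 0.0761 bits per channel use.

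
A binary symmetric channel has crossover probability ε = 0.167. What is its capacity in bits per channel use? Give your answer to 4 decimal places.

Binary symmetric channel: C = 1 − h₂(ε) where h₂ is the binary entropy function.
h₂(0.167) = −0.167·log₂0.167 − 0.833·log₂0.833 = 0.6508.
C = 1 − 0.6508 = 0.3492 bits per channel use.

0.3492 bits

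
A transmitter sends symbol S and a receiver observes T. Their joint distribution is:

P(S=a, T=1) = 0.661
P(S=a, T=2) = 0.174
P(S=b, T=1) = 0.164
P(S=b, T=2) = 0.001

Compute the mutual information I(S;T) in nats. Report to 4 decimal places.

Marginals: p(S) = (0.8350, 0.1650), p(T) = (0.8250, 0.1750).
I(S;T) = H(S) + H(T) − H(S,T).
H(S) = 0.4479, H(T) = 0.4637, H(S,T) = 0.8813.
I(S;T) = 0.4479 + 0.4637 − 0.8813 = 0.0303 nats.

0.0303 nats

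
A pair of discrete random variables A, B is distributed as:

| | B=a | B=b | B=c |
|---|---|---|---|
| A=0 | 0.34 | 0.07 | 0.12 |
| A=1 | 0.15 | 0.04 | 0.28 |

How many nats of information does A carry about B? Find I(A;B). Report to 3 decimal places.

Marginals: p(A) = (0.5300, 0.4700), p(B) = (0.4900, 0.1100, 0.4000).
I(A;B) = H(A) + H(B) − H(A,B).
H(A) = 0.6913, H(B) = 0.9589, H(A,B) = 1.5771.
I(A;B) = 0.6913 + 0.9589 − 1.5771 = 0.073 nats.

0.073 nats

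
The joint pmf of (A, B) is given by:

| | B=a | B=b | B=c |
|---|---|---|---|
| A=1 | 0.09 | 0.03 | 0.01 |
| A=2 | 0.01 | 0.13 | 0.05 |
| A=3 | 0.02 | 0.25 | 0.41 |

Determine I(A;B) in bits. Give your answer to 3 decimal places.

0.286 bits

Marginals: p(A) = (0.1300, 0.1900, 0.6800), p(B) = (0.1200, 0.4100, 0.4700).
I(A;B) = H(A) + H(B) − H(A,B).
H(A) = 1.2162, H(B) = 1.4064, H(A,B) = 2.3363.
I(A;B) = 1.2162 + 1.4064 − 2.3363 = 0.286 bits.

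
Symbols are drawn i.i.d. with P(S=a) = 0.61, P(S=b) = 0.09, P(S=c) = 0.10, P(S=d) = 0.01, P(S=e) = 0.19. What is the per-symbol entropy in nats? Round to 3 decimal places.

H(S) = −Σ p·ln p.
  −(0.61)·ln(0.61) = 0.3015
  −(0.09)·ln(0.09) = 0.2167
  −(0.10)·ln(0.10) = 0.2303
  −(0.01)·ln(0.01) = 0.0461
  −(0.19)·ln(0.19) = 0.3155
Sum: 0.3015 + 0.2167 + 0.2303 + 0.0461 + 0.3155 = 1.110 nats.

1.110 nats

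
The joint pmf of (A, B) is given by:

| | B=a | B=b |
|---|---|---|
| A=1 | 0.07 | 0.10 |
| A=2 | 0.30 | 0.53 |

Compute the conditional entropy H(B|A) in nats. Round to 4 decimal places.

Marginals: p(A) = (0.1700, 0.8300), p(B) = (0.3700, 0.6300).
H(B|A) = Σ p(A) · H(B|A=·).
  A=1: p=0.1700, H(B|A=1) = 0.6775
  A=2: p=0.8300, H(B|A=2) = 0.6542
Weighted sum = 0.6582 nats.

0.6582 nats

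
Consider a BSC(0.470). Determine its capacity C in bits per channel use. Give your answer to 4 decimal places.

0.0026 bits

Binary symmetric channel: C = 1 − h₂(ε) where h₂ is the binary entropy function.
h₂(0.470) = −0.470·log₂0.470 − 0.530·log₂0.530 = 0.9974.
C = 1 − 0.9974 = 0.0026 bits per channel use.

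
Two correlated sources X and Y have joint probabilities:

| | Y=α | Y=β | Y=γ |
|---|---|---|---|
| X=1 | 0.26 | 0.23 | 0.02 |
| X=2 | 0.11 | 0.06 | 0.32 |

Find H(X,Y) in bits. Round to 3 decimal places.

H(X,Y) = −Σ p(x,y)·log₂ p(x,y) over all 6 cells.
  cell (1,α): −0.26·log₂0.26 = 0.5053
  cell (1,β): −0.23·log₂0.23 = 0.4877
  cell (1,γ): −0.02·log₂0.02 = 0.1129
  cell (2,α): −0.11·log₂0.11 = 0.3503
  cell (2,β): −0.06·log₂0.06 = 0.2435
  cell (2,γ): −0.32·log₂0.32 = 0.5260
Sum = 2.226 bits.

2.226 bits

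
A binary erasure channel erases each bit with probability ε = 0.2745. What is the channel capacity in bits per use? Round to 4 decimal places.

Binary erasure channel: capacity C = 1 − ε.
C = 1 − 0.2745 = 0.7255 bits per channel use.

0.7255 bits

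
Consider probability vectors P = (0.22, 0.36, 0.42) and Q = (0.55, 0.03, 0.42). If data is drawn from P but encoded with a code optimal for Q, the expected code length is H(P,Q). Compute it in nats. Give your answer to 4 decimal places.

H(P,Q) = −Σ p·ln q.
  −0.22·ln(0.55) = 0.13152
  −0.36·ln(0.03) = 1.26236
  −0.42·ln(0.42) = 0.36435
H(P,Q) = 1.7582 nats.

1.7582 nats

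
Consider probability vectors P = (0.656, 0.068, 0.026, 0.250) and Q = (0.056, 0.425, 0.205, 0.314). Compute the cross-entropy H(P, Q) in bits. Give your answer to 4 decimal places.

3.2891 bits

H(P,Q) = −Σ p·log₂ q.
  −0.656·log₂(0.056) = 2.72793
  −0.068·log₂(0.425) = 0.08394
  −0.026·log₂(0.205) = 0.05944
  −0.250·log₂(0.314) = 0.41779
H(P,Q) = 3.2891 bits.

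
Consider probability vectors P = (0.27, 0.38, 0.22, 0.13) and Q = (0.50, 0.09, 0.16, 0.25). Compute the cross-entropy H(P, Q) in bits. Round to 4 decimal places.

H(P,Q) = −Σ p·log₂ q.
  −0.27·log₂(0.50) = 0.27000
  −0.38·log₂(0.09) = 1.32009
  −0.22·log₂(0.16) = 0.58165
  −0.13·log₂(0.25) = 0.26000
H(P,Q) = 2.4317 bits.

2.4317 bits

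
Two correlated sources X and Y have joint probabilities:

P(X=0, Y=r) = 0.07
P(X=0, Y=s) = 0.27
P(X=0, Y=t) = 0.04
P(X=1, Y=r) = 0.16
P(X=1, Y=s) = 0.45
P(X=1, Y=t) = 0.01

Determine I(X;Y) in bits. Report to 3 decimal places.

0.031 bits

Marginals: p(X) = (0.3800, 0.6200), p(Y) = (0.2300, 0.7200, 0.0500).
I(X;Y) = H(X) + H(Y) − H(X,Y).
H(X) = 0.9580, H(Y) = 1.0450, H(X,Y) = 1.9722.
I(X;Y) = 0.9580 + 1.0450 − 1.9722 = 0.031 bits.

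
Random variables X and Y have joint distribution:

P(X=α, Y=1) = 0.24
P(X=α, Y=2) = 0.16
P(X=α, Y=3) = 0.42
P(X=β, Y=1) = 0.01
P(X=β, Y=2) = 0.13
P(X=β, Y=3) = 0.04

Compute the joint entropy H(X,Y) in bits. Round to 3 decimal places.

H(X,Y) = −Σ p(x,y)·log₂ p(x,y) over all 6 cells.
  cell (α,1): −0.24·log₂0.24 = 0.4941
  cell (α,2): −0.16·log₂0.16 = 0.4230
  cell (α,3): −0.42·log₂0.42 = 0.5256
  cell (β,1): −0.01·log₂0.01 = 0.0664
  cell (β,2): −0.13·log₂0.13 = 0.3826
  cell (β,3): −0.04·log₂0.04 = 0.1858
Sum = 2.078 bits.

2.078 bits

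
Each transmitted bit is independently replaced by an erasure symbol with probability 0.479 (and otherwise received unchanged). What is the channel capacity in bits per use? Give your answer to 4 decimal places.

Binary erasure channel: capacity C = 1 − ε.
C = 1 − 0.479 = 0.5210 bits per channel use.

0.5210 bits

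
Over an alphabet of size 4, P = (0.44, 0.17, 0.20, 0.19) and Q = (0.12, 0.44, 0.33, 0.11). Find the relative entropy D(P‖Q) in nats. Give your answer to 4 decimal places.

D(P‖Q) = Σ p·ln(p/q).
  0.44·ln(0.44/0.12) = 0.57168
  0.17·ln(0.17/0.44) = -0.16167
  0.20·ln(0.20/0.33) = -0.10016
  0.19·ln(0.19/0.11) = 0.10384
D(P‖Q) = 0.4137 nats.

0.4137 nats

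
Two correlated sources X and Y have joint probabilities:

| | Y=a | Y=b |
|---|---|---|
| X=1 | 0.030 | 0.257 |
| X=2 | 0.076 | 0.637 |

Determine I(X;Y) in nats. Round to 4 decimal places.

0.0000 nats

Marginals: p(X) = (0.2870, 0.7130), p(Y) = (0.1060, 0.8940).
I(X;Y) = Σ p(x,y)·ln[p(x,y)/(p(x)p(y))].
  (1,a): 0.030·ln(0.9861) = -0.00042
  (1,b): 0.257·ln(1.0016) = 0.00042
  (2,a): 0.076·ln(1.0056) = 0.00042
  (2,b): 0.637·ln(0.9993) = -0.00042
Sum = 0.0000 nats.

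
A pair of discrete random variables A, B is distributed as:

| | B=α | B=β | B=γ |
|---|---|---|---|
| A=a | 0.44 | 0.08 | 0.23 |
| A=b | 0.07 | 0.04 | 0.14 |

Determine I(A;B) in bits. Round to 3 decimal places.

0.053 bits

Marginals: p(A) = (0.7500, 0.2500), p(B) = (0.5100, 0.1200, 0.3700).
I(A;B) = Σ p(x,y)·log₂[p(x,y)/(p(x)p(y))].
  (a,α): 0.44·log₂(1.1503) = 0.0889
  (a,β): 0.08·log₂(0.8889) = -0.0136
  (a,γ): 0.23·log₂(0.8288) = -0.0623
  (b,α): 0.07·log₂(0.5490) = -0.0606
  (b,β): 0.04·log₂(1.3333) = 0.0166
  (b,γ): 0.14·log₂(1.5135) = 0.0837
Sum = 0.053 bits.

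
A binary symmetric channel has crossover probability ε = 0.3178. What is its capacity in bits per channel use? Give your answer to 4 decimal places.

0.0980 bits

Binary symmetric channel: C = 1 − h₂(ε) where h₂ is the binary entropy function.
h₂(0.3178) = −0.3178·log₂0.3178 − 0.6822·log₂0.6822 = 0.9020.
C = 1 − 0.9020 = 0.0980 bits per channel use.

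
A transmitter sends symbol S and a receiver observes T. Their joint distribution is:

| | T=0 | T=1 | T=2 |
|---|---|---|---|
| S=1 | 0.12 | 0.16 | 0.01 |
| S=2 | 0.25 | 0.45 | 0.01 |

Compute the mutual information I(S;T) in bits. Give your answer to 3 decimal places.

Marginals: p(S) = (0.2900, 0.7100), p(T) = (0.3700, 0.6100, 0.0200).
I(S;T) = H(S) + H(T) − H(S,T).
H(S) = 0.8687, H(T) = 1.0786, H(S,T) = 1.9414.
I(S;T) = 0.8687 + 1.0786 − 1.9414 = 0.006 bits.

0.006 bits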